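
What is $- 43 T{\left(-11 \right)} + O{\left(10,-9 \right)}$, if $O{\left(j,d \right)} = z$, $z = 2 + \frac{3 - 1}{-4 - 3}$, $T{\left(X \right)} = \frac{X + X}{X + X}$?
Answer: $- \frac{289}{7} \approx -41.286$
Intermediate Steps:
$T{\left(X \right)} = 1$ ($T{\left(X \right)} = \frac{2 X}{2 X} = 2 X \frac{1}{2 X} = 1$)
$z = \frac{12}{7}$ ($z = 2 + \frac{2}{-7} = 2 + 2 \left(- \frac{1}{7}\right) = 2 - \frac{2}{7} = \frac{12}{7} \approx 1.7143$)
$O{\left(j,d \right)} = \frac{12}{7}$
$- 43 T{\left(-11 \right)} + O{\left(10,-9 \right)} = \left(-43\right) 1 + \frac{12}{7} = -43 + \frac{12}{7} = - \frac{289}{7}$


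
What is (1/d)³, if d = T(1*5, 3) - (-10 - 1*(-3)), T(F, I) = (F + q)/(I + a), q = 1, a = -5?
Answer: 1/64 ≈ 0.015625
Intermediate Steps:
T(F, I) = (1 + F)/(-5 + I) (T(F, I) = (F + 1)/(I - 5) = (1 + F)/(-5 + I))
d = 4 (d = (1 + 1*5)/(-5 + 3) - (-10 - 1*(-3)) = (1 + 5)/(-2) - (-10 + 3) = -½*6 - 1*(-7) = -3 + 7 = 4)
(1/d)³ = (1/4)³ = (¼)³ = 1/64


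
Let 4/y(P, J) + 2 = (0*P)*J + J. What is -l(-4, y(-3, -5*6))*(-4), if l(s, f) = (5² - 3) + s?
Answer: 72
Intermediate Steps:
y(P, J) = 4/(-2 + J) (y(P, J) = 4/(-2 + ((0*P)*J + J)) = 4/(-2 + (0*J + J)) = 4/(-2 + (0 + J)) = 4/(-2 + J))
l(s, f) = 22 + s (l(s, f) = (25 - 3) + s = 22 + s)
-l(-4, y(-3, -5*6))*(-4) = -(22 - 4)*(-4) = -1*18*(-4) = -18*(-4) = 72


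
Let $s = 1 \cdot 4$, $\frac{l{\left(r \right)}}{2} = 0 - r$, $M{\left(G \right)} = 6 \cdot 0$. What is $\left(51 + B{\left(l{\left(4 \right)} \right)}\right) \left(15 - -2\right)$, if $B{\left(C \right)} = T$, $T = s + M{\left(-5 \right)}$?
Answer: $935$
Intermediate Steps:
$M{\left(G \right)} = 0$
$l{\left(r \right)} = - 2 r$ ($l{\left(r \right)} = 2 \left(0 - r\right) = 2 \left(- r\right) = - 2 r$)
$s = 4$
$T = 4$ ($T = 4 + 0 = 4$)
$B{\left(C \right)} = 4$
$\left(51 + B{\left(l{\left(4 \right)} \right)}\right) \left(15 - -2\right) = \left(51 + 4\right) \left(15 - -2\right) = 55 \left(15 + 2\right) = 55 \cdot 17 = 935$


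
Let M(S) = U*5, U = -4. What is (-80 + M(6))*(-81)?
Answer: 8100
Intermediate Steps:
M(S) = -20 (M(S) = -4*5 = -20)
(-80 + M(6))*(-81) = (-80 - 20)*(-81) = -100*(-81) = 8100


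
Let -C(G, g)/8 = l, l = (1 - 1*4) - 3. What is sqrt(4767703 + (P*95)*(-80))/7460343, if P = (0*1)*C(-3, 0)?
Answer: sqrt(4767703)/7460343 ≈ 0.00029268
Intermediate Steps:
l = -6 (l = (1 - 4) - 3 = -3 - 3 = -6)
C(G, g) = 48 (C(G, g) = -8*(-6) = 48)
P = 0 (P = (0*1)*48 = 0*48 = 0)
sqrt(4767703 + (P*95)*(-80))/7460343 = sqrt(4767703 + (0*95)*(-80))/7460343 = sqrt(4767703 + 0*(-80))*(1/7460343) = sqrt(4767703 + 0)*(1/7460343) = sqrt(4767703)*(1/7460343) = sqrt(4767703)/7460343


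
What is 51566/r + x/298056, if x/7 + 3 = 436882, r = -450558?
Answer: 227084290613/22381919208 ≈ 10.146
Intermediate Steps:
x = 3058153 (x = -21 + 7*436882 = -21 + 3058174 = 3058153)
51566/r + x/298056 = 51566/(-450558) + 3058153/298056 = 51566*(-1/450558) + 3058153*(1/298056) = -25783/225279 + 3058153/298056 = 227084290613/22381919208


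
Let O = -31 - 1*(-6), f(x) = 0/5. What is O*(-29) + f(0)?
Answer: 725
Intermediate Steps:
f(x) = 0 (f(x) = 0*(1/5) = 0)
O = -25 (O = -31 + 6 = -25)
O*(-29) + f(0) = -25*(-29) + 0 = 725 + 0 = 725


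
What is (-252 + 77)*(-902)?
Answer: 157850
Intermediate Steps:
(-252 + 77)*(-902) = -175*(-902) = 157850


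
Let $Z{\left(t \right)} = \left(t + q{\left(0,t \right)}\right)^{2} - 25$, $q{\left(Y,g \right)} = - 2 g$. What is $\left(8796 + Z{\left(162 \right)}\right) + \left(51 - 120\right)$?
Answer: $34946$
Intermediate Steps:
$Z{\left(t \right)} = -25 + t^{2}$ ($Z{\left(t \right)} = \left(t - 2 t\right)^{2} - 25 = \left(- t\right)^{2} - 25 = t^{2} - 25 = -25 + t^{2}$)
$\left(8796 + Z{\left(162 \right)}\right) + \left(51 - 120\right) = \left(8796 - \left(25 - 162^{2}\right)\right) + \left(51 - 120\right) = \left(8796 + \left(-25 + 26244\right)\right) + \left(51 - 120\right) = \left(8796 + 26219\right) - 69 = 35015 - 69 = 34946$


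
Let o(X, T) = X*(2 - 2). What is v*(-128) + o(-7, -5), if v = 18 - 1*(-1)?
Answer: -2432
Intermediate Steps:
v = 19 (v = 18 + 1 = 19)
o(X, T) = 0 (o(X, T) = X*0 = 0)
v*(-128) + o(-7, -5) = 19*(-128) + 0 = -2432 + 0 = -2432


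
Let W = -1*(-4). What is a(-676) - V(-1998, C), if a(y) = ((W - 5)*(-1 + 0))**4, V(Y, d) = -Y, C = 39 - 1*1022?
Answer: -1997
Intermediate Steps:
W = 4
C = -983 (C = 39 - 1022 = -983)
a(y) = 1 (a(y) = ((4 - 5)*(-1 + 0))**4 = (-1*(-1))**4 = 1**4 = 1)
a(-676) - V(-1998, C) = 1 - (-1)*(-1998) = 1 - 1*1998 = 1 - 1998 = -1997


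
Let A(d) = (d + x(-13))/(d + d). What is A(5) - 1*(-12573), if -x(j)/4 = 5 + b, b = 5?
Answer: 25139/2 ≈ 12570.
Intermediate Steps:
x(j) = -40 (x(j) = -4*(5 + 5) = -4*10 = -40)
A(d) = (-40 + d)/(2*d) (A(d) = (d - 40)/(d + d) = (-40 + d)/((2*d)) = (-40 + d)*(1/(2*d)) = (-40 + d)/(2*d))
A(5) - 1*(-12573) = (1/2)*(-40 + 5)/5 - 1*(-12573) = (1/2)*(1/5)*(-35) + 12573 = -7/2 + 12573 = 25139/2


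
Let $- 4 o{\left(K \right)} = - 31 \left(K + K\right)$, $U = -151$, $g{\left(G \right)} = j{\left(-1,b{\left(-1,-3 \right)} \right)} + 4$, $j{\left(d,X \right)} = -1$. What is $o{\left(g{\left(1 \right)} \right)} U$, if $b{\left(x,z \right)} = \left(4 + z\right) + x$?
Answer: $- \frac{14043}{2} \approx -7021.5$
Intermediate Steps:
$b{\left(x,z \right)} = 4 + x + z$
$g{\left(G \right)} = 3$ ($g{\left(G \right)} = -1 + 4 = 3$)
$o{\left(K \right)} = \frac{31 K}{2}$ ($o{\left(K \right)} = - \frac{\left(-31\right) \left(K + K\right)}{4} = - \frac{\left(-31\right) 2 K}{4} = - \frac{\left(-62\right) K}{4} = \frac{31 K}{2}$)
$o{\left(g{\left(1 \right)} \right)} U = \frac{31}{2} \cdot 3 \left(-151\right) = \frac{93}{2} \left(-151\right) = - \frac{14043}{2}$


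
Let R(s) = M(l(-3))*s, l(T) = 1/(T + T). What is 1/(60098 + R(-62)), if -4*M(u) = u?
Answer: 12/721145 ≈ 1.6640e-5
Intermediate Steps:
l(T) = 1/(2*T)
M(u) = -u/4
R(s) = s/24 (R(s) = (-1/(8*(-3)))*s = (-(-1)/(8*3))*s = (-¼*(-⅙))*s = s/24)
1/(60098 + R(-62)) = 1/(60098 + (1/24)*(-62)) = 1/(60098 - 31/12) = 1/(721145/12) = 12/721145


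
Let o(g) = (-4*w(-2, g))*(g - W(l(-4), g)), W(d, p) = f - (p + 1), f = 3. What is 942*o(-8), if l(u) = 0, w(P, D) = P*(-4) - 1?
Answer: 474768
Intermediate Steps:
w(P, D) = -1 - 4*P (w(P, D) = -4*P - 1 = -1 - 4*P)
W(d, p) = 2 - p (W(d, p) = 3 - (p + 1) = 3 - (1 + p) = 3 + (-1 - p) = 2 - p)
o(g) = 56 - 56*g (o(g) = (-4*(-1 - 4*(-2)))*(g - (2 - g)) = (-4*(-1 + 8))*(g + (-2 + g)) = (-4*7)*(-2 + 2*g) = -28*(-2 + 2*g) = 56 - 56*g)
942*o(-8) = 942*(56 - 56*(-8)) = 942*(56 + 448) = 942*504 = 474768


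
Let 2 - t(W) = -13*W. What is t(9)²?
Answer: 14161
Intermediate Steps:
t(W) = 2 + 13*W (t(W) = 2 - (-13)*W = 2 + 13*W)
t(9)² = (2 + 13*9)² = (2 + 117)² = 119² = 14161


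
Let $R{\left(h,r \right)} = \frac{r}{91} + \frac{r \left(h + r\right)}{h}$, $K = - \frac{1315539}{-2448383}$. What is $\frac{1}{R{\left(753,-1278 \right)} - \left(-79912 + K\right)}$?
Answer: $\frac{7989073729}{645424920181159} \approx 1.2378 \cdot 10^{-5}$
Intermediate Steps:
$K = \frac{1315539}{2448383}$ ($K = \left(-1315539\right) \left(- \frac{1}{2448383}\right) = \frac{1315539}{2448383} \approx 0.53731$)
$R{\left(h,r \right)} = \frac{r}{91} + \frac{r \left(h + r\right)}{h}$ ($R{\left(h,r \right)} = r \frac{1}{91} + \frac{r \left(h + r\right)}{h} = \frac{r}{91} + \frac{r \left(h + r\right)}{h}$)
$\frac{1}{R{\left(753,-1278 \right)} - \left(-79912 + K\right)} = \frac{1}{\left(\frac{92}{91} \left(-1278\right) + \frac{\left(-1278\right)^{2}}{753}\right) + \left(79912 - \frac{1315539}{2448383}\right)} = \frac{1}{\left(- \frac{117576}{91} + \frac{1}{753} \cdot 1633284\right) + \left(79912 - \frac{1315539}{2448383}\right)} = \frac{1}{\left(- \frac{117576}{91} + \frac{544428}{251}\right) + \frac{195653866757}{2448383}} = \frac{1}{\frac{20031372}{22841} + \frac{195653866757}{2448383}} = \frac{1}{\frac{645424920181159}{7989073729}} = \frac{7989073729}{645424920181159}$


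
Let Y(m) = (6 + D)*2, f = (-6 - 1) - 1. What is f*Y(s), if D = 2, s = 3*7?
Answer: -128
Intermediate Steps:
s = 21
f = -8 (f = -7 - 1 = -8)
Y(m) = 16 (Y(m) = (6 + 2)*2 = 8*2 = 16)
f*Y(s) = -8*16 = -128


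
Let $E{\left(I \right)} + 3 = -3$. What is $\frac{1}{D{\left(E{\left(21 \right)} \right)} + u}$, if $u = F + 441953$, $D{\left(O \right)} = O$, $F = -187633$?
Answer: $\frac{1}{254314} \approx 3.9321 \cdot 10^{-6}$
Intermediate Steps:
$E{\left(I \right)} = -6$ ($E{\left(I \right)} = -3 - 3 = -6$)
$u = 254320$ ($u = -187633 + 441953 = 254320$)
$\frac{1}{D{\left(E{\left(21 \right)} \right)} + u} = \frac{1}{-6 + 254320} = \frac{1}{254314}$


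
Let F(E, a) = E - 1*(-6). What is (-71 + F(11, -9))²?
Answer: 2916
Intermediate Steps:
F(E, a) = 6 + E (F(E, a) = E + 6 = 6 + E)
(-71 + F(11, -9))² = (-71 + (6 + 11))² = (-71 + 17)² = (-54)² = 2916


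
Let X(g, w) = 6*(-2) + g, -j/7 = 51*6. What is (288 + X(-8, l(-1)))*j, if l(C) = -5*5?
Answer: -574056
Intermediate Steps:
j = -2142 (j = -357*6 = -7*306 = -2142)
l(C) = -25
X(g, w) = -12 + g
(288 + X(-8, l(-1)))*j = (288 + (-12 - 8))*(-2142) = (288 - 20)*(-2142) = 268*(-2142) = -574056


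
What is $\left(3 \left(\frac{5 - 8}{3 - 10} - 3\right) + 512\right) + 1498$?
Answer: $\frac{14016}{7} \approx 2002.3$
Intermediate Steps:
$\left(3 \left(\frac{5 - 8}{3 - 10} - 3\right) + 512\right) + 1498 = \left(3 \left(- \frac{3}{-7} - 3\right) + 512\right) + 1498 = \left(3 \left(\left(-3\right) \left(- \frac{1}{7}\right) - 3\right) + 512\right) + 1498 = \left(3 \left(\frac{3}{7} - 3\right) + 512\right) + 1498 = \left(3 \left(- \frac{18}{7}\right) + 512\right) + 1498 = \left(- \frac{54}{7} + 512\right) + 1498 = \frac{3530}{7} + 1498 = \frac{14016}{7}$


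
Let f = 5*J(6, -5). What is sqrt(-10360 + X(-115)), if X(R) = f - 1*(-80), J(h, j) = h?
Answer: 5*I*sqrt(410) ≈ 101.24*I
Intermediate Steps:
f = 30 (f = 5*6 = 30)
X(R) = 110 (X(R) = 30 - 1*(-80) = 30 + 80 = 110)
sqrt(-10360 + X(-115)) = sqrt(-10360 + 110) = sqrt(-10250) = 5*I*sqrt(410)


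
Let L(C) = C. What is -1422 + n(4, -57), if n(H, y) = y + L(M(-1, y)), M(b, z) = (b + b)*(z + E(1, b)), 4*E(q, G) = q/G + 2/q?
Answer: -2731/2 ≈ -1365.5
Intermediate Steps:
E(q, G) = 1/(2*q) + q/(4*G) (E(q, G) = (q/G + 2/q)/4 = (2/q + q/G)/4 = 1/(2*q) + q/(4*G))
M(b, z) = 2*b*(1/2 + z + 1/(4*b)) (M(b, z) = (b + b)*(z + ((1/2)/1 + (1/4)*1/b)) = (2*b)*(z + ((1/2)*1 + 1/(4*b))) = (2*b)*(z + (1/2 + 1/(4*b))) = (2*b)*(1/2 + z + 1/(4*b)) = 2*b*(1/2 + z + 1/(4*b)))
n(H, y) = -1/2 - y (n(H, y) = y + (1/2 - 1 + 2*(-1)*y) = y + (1/2 - 1 - 2*y) = y + (-1/2 - 2*y) = -1/2 - y)
-1422 + n(4, -57) = -1422 + (-1/2 - 1*(-57)) = -1422 + (-1/2 + 57) = -1422 + 113/2 = -2731/2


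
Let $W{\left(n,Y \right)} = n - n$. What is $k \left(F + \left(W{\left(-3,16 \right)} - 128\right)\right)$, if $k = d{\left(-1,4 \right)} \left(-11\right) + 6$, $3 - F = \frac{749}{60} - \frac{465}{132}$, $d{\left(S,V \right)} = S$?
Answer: $- \frac{751519}{330} \approx -2277.3$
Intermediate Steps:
$W{\left(n,Y \right)} = 0$
$F = - \frac{1967}{330}$ ($F = 3 - \left(\frac{749}{60} - \frac{465}{132}\right) = 3 - \left(749 \cdot \frac{1}{60} - \frac{155}{44}\right) = 3 - \left(\frac{749}{60} - \frac{155}{44}\right) = 3 - \frac{2957}{330} = - \frac{1967}{330} \approx -5.9606$)
$k = 17$ ($k = \left(-1\right) \left(-11\right) + 6 = 11 + 6 = 17$)
$k \left(F + \left(W{\left(-3,16 \right)} - 128\right)\right) = 17 \left(- \frac{1967}{330} + \left(0 - 128\right)\right) = 17 \left(- \frac{1967}{330} - 128\right) = 17 \left(- \frac{44207}{330}\right) = - \frac{751519}{330}$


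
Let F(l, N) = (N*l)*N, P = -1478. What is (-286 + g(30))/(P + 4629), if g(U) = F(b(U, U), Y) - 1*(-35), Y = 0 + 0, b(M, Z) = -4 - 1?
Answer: -251/3151 ≈ -0.079657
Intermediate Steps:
b(M, Z) = -5
Y = 0
F(l, N) = l*N²
g(U) = 35 (g(U) = -5*0² - 1*(-35) = -5*0 + 35 = 0 + 35 = 35)
(-286 + g(30))/(P + 4629) = (-286 + 35)/(-1478 + 4629) = -251/3151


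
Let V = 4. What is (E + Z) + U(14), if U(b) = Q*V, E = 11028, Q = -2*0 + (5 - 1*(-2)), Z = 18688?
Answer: 29744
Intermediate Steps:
Q = 7 (Q = 0 + (5 + 2) = 0 + 7 = 7)
U(b) = 28 (U(b) = 7*4 = 28)
(E + Z) + U(14) = (11028 + 18688) + 28 = 29716 + 28 = 29744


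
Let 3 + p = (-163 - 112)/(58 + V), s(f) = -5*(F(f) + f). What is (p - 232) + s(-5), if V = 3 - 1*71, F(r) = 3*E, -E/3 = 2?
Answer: -185/2 ≈ -92.500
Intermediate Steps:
E = -6 (E = -3*2 = -6)
F(r) = -18 (F(r) = 3*(-6) = -18)
s(f) = 90 - 5*f (s(f) = -5*(-18 + f) = 90 - 5*f)
V = -68 (V = 3 - 71 = -68)
p = 49/2 (p = -3 + (-163 - 112)/(58 - 68) = -3 - 275/(-10) = -3 - 275*(-⅒) = -3 + 55/2 = 49/2 ≈ 24.500)
(p - 232) + s(-5) = (49/2 - 232) + (90 - 5*(-5)) = -415/2 + (90 + 25) = -415/2 + 115 = -185/2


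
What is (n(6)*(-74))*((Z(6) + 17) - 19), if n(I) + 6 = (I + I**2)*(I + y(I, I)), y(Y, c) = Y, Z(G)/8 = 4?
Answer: -1105560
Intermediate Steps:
Z(G) = 32 (Z(G) = 8*4 = 32)
n(I) = -6 + 2*I*(I + I**2) (n(I) = -6 + (I + I**2)*(I + I) = -6 + (I + I**2)*(2*I) = -6 + 2*I*(I + I**2))
(n(6)*(-74))*((Z(6) + 17) - 19) = ((-6 + 2*6**2 + 2*6**3)*(-74))*((32 + 17) - 19) = ((-6 + 2*36 + 2*216)*(-74))*(49 - 19) = ((-6 + 72 + 432)*(-74))*30 = (498*(-74))*30 = -36852*30 = -1105560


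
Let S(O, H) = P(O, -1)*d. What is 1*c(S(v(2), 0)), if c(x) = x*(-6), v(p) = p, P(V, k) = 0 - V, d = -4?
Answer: -48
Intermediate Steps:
P(V, k) = -V
S(O, H) = 4*O (S(O, H) = -O*(-4) = 4*O)
c(x) = -6*x
1*c(S(v(2), 0)) = 1*(-24*2) = 1*(-6*8) = 1*(-48) = -48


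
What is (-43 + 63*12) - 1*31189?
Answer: -30476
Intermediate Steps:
(-43 + 63*12) - 1*31189 = (-43 + 756) - 31189 = 713 - 31189 = -30476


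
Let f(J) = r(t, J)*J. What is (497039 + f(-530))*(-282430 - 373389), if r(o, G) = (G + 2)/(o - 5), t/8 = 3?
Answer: -6376909167839/19 ≈ -3.3563e+11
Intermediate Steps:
t = 24 (t = 8*3 = 24)
r(o, G) = (2 + G)/(-5 + o)
f(J) = J*(2/19 + J/19) (f(J) = ((2 + J)/(-5 + 24))*J = ((2 + J)/19)*J = (2/19 + J/19)*J = J*(2/19 + J/19))
(497039 + f(-530))*(-282430 - 373389) = (497039 + (1/19)*(-530)*(2 - 530))*(-282430 - 373389) = (497039 + (1/19)*(-530)*(-528))*(-655819) = (497039 + 279840/19)*(-655819) = (9723581/19)*(-655819) = -6376909167839/19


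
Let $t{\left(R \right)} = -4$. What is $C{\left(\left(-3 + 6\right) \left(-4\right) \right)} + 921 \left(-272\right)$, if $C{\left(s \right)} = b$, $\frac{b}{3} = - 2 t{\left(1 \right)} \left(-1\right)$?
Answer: $-250536$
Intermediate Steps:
$b = -24$ ($b = 3 \left(-2\right) \left(-4\right) \left(-1\right) = 3 \cdot 8 \left(-1\right) = 3 \left(-8\right) = -24$)
$C{\left(s \right)} = -24$
$C{\left(\left(-3 + 6\right) \left(-4\right) \right)} + 921 \left(-272\right) = -24 + 921 \left(-272\right) = -24 - 250512 = -250536$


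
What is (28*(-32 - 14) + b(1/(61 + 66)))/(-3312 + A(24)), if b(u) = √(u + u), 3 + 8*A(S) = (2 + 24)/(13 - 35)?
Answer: 2464/6337 - 44*√254/18510377 ≈ 0.38879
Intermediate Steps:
A(S) = -23/44 (A(S) = -3/8 + ((2 + 24)/(13 - 35))/8 = -3/8 + (26/(-22))/8 = -3/8 + (26*(-1/22))/8 = -3/8 + (⅛)*(-13/11) = -3/8 - 13/88 = -23/44)
b(u) = √2*√u (b(u) = √(2*u) = √2*√u)
(28*(-32 - 14) + b(1/(61 + 66)))/(-3312 + A(24)) = (28*(-32 - 14) + √2*√(1/(61 + 66)))/(-3312 - 23/44) = (28*(-46) + √2*√(1/127))/(-145751/44) = (-1288 + √2*√(1/127))*(-44/145751) = (-1288 + √2*(√127/127))*(-44/145751) = (-1288 + √254/127)*(-44/145751) = 2464/6337 - 44*√254/18510377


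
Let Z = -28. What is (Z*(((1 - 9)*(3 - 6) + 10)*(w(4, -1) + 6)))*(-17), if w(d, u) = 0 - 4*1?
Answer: 32368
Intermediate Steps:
w(d, u) = -4 (w(d, u) = 0 - 4 = -4)
(Z*(((1 - 9)*(3 - 6) + 10)*(w(4, -1) + 6)))*(-17) = -28*((1 - 9)*(3 - 6) + 10)*(-4 + 6)*(-17) = -28*(-8*(-3) + 10)*2*(-17) = -28*(24 + 10)*2*(-17) = -952*2*(-17) = -28*68*(-17) = -1904*(-17) = 32368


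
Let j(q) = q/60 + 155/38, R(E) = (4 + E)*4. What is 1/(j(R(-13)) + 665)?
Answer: 190/127011 ≈ 0.0014959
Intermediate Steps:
R(E) = 16 + 4*E
j(q) = 155/38 + q/60 (j(q) = q*(1/60) + 155*(1/38) = q/60 + 155/38 = 155/38 + q/60)
1/(j(R(-13)) + 665) = 1/((155/38 + (16 + 4*(-13))/60) + 665) = 1/((155/38 + (16 - 52)/60) + 665) = 1/((155/38 + (1/60)*(-36)) + 665) = 1/((155/38 - 3/5) + 665) = 1/(661/190 + 665) = 1/(127011/190) = 190/127011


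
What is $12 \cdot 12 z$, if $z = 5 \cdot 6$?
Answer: $4320$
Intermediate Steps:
$z = 30$
$12 \cdot 12 z = 12 \cdot 12 \cdot 30 = 144 \cdot 30 = 4320$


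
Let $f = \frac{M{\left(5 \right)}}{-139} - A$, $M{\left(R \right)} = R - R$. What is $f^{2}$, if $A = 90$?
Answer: $8100$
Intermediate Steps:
$M{\left(R \right)} = 0$
$f = -90$ ($f = \frac{0}{-139} - 90 = 0 \left(- \frac{1}{139}\right) - 90 = 0 - 90 = -90$)
$f^{2} = \left(-90\right)^{2} = 8100$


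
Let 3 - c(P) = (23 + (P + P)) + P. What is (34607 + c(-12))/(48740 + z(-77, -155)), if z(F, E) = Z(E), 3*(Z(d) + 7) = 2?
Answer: 103869/146201 ≈ 0.71045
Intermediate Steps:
Z(d) = -19/3 (Z(d) = -7 + (⅓)*2 = -7 + ⅔ = -19/3)
z(F, E) = -19/3
c(P) = -20 - 3*P (c(P) = 3 - ((23 + (P + P)) + P) = 3 - ((23 + 2*P) + P) = 3 - (23 + 3*P) = 3 + (-23 - 3*P) = -20 - 3*P)
(34607 + c(-12))/(48740 + z(-77, -155)) = (34607 + (-20 - 3*(-12)))/(48740 - 19/3) = (34607 + (-20 + 36))/(146201/3) = (34607 + 16)*(3/146201) = 34623*(3/146201) = 103869/146201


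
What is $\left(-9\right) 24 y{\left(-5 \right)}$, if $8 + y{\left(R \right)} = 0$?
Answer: $1728$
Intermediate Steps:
$y{\left(R \right)} = -8$ ($y{\left(R \right)} = -8 + 0 = -8$)
$\left(-9\right) 24 y{\left(-5 \right)} = \left(-9\right) 24 \left(-8\right) = \left(-216\right) \left(-8\right) = 1728$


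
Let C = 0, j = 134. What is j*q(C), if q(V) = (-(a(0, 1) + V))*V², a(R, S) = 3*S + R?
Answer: 0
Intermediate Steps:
a(R, S) = R + 3*S
q(V) = V²*(-3 - V) (q(V) = (-((0 + 3*1) + V))*V² = (-((0 + 3) + V))*V² = (-(3 + V))*V² = (-3 - V)*V² = V²*(-3 - V))
j*q(C) = 134*(0²*(-3 - 1*0)) = 134*(0*(-3 + 0)) = 134*(0*(-3)) = 134*0 = 0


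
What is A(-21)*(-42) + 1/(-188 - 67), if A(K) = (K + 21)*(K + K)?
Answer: -1/255 ≈ -0.0039216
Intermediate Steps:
A(K) = 2*K*(21 + K) (A(K) = (21 + K)*(2*K) = 2*K*(21 + K))
A(-21)*(-42) + 1/(-188 - 67) = (2*(-21)*(21 - 21))*(-42) + 1/(-188 - 67) = (2*(-21)*0)*(-42) + 1/(-255) = 0*(-42) - 1/255 = 0 - 1/255 = -1/255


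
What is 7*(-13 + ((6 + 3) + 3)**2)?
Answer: 917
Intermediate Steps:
7*(-13 + ((6 + 3) + 3)**2) = 7*(-13 + (9 + 3)**2) = 7*(-13 + 12**2) = 7*(-13 + 144) = 7*131 = 917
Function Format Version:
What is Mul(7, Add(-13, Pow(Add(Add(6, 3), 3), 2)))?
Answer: 917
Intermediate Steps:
Mul(7, Add(-13, Pow(Add(Add(6, 3), 3), 2))) = Mul(7, Add(-13, Pow(Add(9, 3), 2))) = Mul(7, Add(-13, Pow(12, 2))) = Mul(7, Add(-13, 144)) = Mul(7, 131) = 917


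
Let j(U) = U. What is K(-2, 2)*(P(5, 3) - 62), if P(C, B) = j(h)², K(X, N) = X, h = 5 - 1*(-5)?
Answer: -76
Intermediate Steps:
h = 10 (h = 5 + 5 = 10)
P(C, B) = 100 (P(C, B) = 10² = 100)
K(-2, 2)*(P(5, 3) - 62) = -2*(100 - 62) = -2*38 = -76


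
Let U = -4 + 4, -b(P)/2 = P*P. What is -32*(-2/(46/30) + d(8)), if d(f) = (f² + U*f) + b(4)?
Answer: -22592/23 ≈ -982.26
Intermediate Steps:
b(P) = -2*P² (b(P) = -2*P*P = -2*P²)
U = 0
d(f) = -32 + f² (d(f) = (f² + 0*f) - 2*4² = (f² + 0) - 2*16 = f² - 32 = -32 + f²)
-32*(-2/(46/30) + d(8)) = -32*(-2/(46/30) + (-32 + 8²)) = -32*(-2/(46*(1/30)) + (-32 + 64)) = -32*(-2/23/15 + 32) = -32*(-2*15/23 + 32) = -32*(-30/23 + 32) = -32*706/23 = -22592/23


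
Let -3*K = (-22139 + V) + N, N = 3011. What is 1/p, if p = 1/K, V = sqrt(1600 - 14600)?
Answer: 6376 - 10*I*sqrt(130)/3 ≈ 6376.0 - 38.006*I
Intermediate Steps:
V = 10*I*sqrt(130) (V = sqrt(-13000) = 10*I*sqrt(130) ≈ 114.02*I)
K = 6376 - 10*I*sqrt(130)/3 (K = -((-22139 + 10*I*sqrt(130)) + 3011)/3 = -(-19128 + 10*I*sqrt(130))/3 = 6376 - 10*I*sqrt(130)/3 ≈ 6376.0 - 38.006*I)
p = 1/(6376 - 10*I*sqrt(130)/3) ≈ 0.00015683 + 9.348e-7*I
1/p = 1/(7173/45736673 + 15*I*sqrt(130)/182946692)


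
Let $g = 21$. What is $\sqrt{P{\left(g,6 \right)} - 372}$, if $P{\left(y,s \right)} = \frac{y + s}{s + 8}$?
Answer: $\frac{i \sqrt{72534}}{14} \approx 19.237 i$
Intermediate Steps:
$P{\left(y,s \right)} = \frac{s + y}{8 + s}$
$\sqrt{P{\left(g,6 \right)} - 372} = \sqrt{\frac{6 + 21}{8 + 6} - 372} = \sqrt{\frac{1}{14} \cdot 27 - 372} = \sqrt{\frac{27}{14} - 372} = \sqrt{- \frac{5181}{14}} = \frac{i \sqrt{72534}}{14}$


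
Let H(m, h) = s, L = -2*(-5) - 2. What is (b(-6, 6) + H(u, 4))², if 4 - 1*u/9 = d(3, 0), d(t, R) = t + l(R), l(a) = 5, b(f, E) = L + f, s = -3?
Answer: 1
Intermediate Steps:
L = 8 (L = 10 - 2 = 8)
b(f, E) = 8 + f
d(t, R) = 5 + t (d(t, R) = t + 5 = 5 + t)
u = -36 (u = 36 - 9*(5 + 3) = 36 - 9*8 = 36 - 72 = -36)
H(m, h) = -3
(b(-6, 6) + H(u, 4))² = ((8 - 6) - 3)² = (2 - 3)² = (-1)² = 1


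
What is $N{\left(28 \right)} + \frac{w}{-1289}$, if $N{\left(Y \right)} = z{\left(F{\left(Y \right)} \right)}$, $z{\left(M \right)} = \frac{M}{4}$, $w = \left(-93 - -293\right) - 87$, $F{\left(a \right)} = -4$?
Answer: $- \frac{1402}{1289} \approx -1.0877$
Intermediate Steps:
$w = 113$ ($w = \left(-93 + 293\right) - 87 = 200 - 87 = 113$)
$z{\left(M \right)} = \frac{M}{4}$ ($z{\left(M \right)} = M \frac{1}{4} = \frac{M}{4}$)
$N{\left(Y \right)} = -1$ ($N{\left(Y \right)} = \frac{1}{4} \left(-4\right) = -1$)
$N{\left(28 \right)} + \frac{w}{-1289} = -1 + \frac{1}{-1289} \cdot 113 = -1 - \frac{113}{1289} = - \frac{1402}{1289}$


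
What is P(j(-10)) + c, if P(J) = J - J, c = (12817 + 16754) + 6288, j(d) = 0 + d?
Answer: 35859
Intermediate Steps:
j(d) = d
c = 35859 (c = 29571 + 6288 = 35859)
P(J) = 0
P(j(-10)) + c = 0 + 35859 = 35859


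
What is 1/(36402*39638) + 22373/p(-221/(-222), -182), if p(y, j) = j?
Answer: -1241617580591/10100317332 ≈ -122.93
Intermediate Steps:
1/(36402*39638) + 22373/p(-221/(-222), -182) = 1/(36402*39638) + 22373/(-182) = (1/36402)*(1/39638) + 22373*(-1/182) = 1/1442902476 - 1721/14 = -1241617580591/10100317332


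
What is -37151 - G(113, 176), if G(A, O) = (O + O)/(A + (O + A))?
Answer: -7467527/201 ≈ -37152.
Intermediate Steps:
G(A, O) = 2*O/(O + 2*A) (G(A, O) = (2*O)/(A + (A + O)) = (2*O)/(O + 2*A) = 2*O/(O + 2*A))
-37151 - G(113, 176) = -37151 - 2*176/(176 + 2*113) = -37151 - 2*176/(176 + 226) = -37151 - 2*176/402 = -37151 - 1*176/201 = -37151 - 176/201 = -7467527/201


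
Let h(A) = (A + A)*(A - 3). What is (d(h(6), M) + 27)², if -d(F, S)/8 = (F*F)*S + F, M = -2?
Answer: 419225625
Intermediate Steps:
h(A) = 2*A*(-3 + A) (h(A) = (2*A)*(-3 + A) = 2*A*(-3 + A))
d(F, S) = -8*F - 8*S*F² (d(F, S) = -8*((F*F)*S + F) = -8*(F²*S + F) = -8*(S*F² + F) = -8*(F + S*F²) = -8*F - 8*S*F²)
(d(h(6), M) + 27)² = (-8*2*6*(-3 + 6)*(1 + (2*6*(-3 + 6))*(-2)) + 27)² = (-8*2*6*3*(1 + (2*6*3)*(-2)) + 27)² = (-8*36*(1 + 36*(-2)) + 27)² = (-8*36*(1 - 72) + 27)² = (-8*36*(-71) + 27)² = (20448 + 27)² = 20475² = 419225625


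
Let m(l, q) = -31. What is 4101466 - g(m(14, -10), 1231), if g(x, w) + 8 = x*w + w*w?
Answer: 2624274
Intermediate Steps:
g(x, w) = -8 + w² + w*x (g(x, w) = -8 + (x*w + w*w) = -8 + (w*x + w²) = -8 + (w² + w*x) = -8 + w² + w*x)
4101466 - g(m(14, -10), 1231) = 4101466 - (-8 + 1231² + 1231*(-31)) = 4101466 - (-8 + 1515361 - 38161) = 4101466 - 1*1477192 = 4101466 - 1477192 = 2624274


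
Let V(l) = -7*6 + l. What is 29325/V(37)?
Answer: -5865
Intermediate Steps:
V(l) = -42 + l
29325/V(37) = 29325/(-42 + 37) = 29325/(-5) = 29325*(-1/5) = -5865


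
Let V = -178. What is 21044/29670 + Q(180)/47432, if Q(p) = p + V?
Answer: 249554587/351826860 ≈ 0.70931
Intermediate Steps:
Q(p) = -178 + p (Q(p) = p - 178 = -178 + p)
21044/29670 + Q(180)/47432 = 21044/29670 + (-178 + 180)/47432 = 21044*(1/29670) + 2*(1/47432) = 10522/14835 + 1/23716 = 249554587/351826860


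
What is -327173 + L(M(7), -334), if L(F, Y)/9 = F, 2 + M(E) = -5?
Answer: -327236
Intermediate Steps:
M(E) = -7 (M(E) = -2 - 5 = -7)
L(F, Y) = 9*F
-327173 + L(M(7), -334) = -327173 + 9*(-7) = -327173 - 63 = -327236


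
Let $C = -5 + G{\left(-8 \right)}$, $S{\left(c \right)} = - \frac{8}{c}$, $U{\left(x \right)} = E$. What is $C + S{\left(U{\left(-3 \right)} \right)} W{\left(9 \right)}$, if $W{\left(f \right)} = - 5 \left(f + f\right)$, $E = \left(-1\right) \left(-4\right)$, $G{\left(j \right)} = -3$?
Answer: $172$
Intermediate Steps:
$E = 4$
$U{\left(x \right)} = 4$
$C = -8$ ($C = -5 - 3 = -8$)
$W{\left(f \right)} = - 10 f$ ($W{\left(f \right)} = - 5 \cdot 2 f = - 10 f$)
$C + S{\left(U{\left(-3 \right)} \right)} W{\left(9 \right)} = -8 + - \frac{8}{4} \left(\left(-10\right) 9\right) = -8 + \left(-8\right) \frac{1}{4} \left(-90\right) = -8 - -180 = -8 + 180 = 172$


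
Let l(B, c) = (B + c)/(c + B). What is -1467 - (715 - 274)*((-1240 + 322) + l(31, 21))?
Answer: 402930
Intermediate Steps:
l(B, c) = 1 (l(B, c) = (B + c)/(B + c) = 1)
-1467 - (715 - 274)*((-1240 + 322) + l(31, 21)) = -1467 - (715 - 274)*((-1240 + 322) + 1) = -1467 - 441*(-918 + 1) = -1467 - 441*(-917) = -1467 - 1*(-404397) = -1467 + 404397 = 402930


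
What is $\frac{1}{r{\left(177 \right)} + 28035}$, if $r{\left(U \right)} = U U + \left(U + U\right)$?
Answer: $\frac{1}{59718} \approx 1.6745 \cdot 10^{-5}$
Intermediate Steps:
$r{\left(U \right)} = U^{2} + 2 U$
$\frac{1}{r{\left(177 \right)} + 28035} = \frac{1}{177 \left(2 + 177\right) + 28035} = \frac{1}{177 \cdot 179 + 28035} = \frac{1}{31683 + 28035} = \frac{1}{59718}$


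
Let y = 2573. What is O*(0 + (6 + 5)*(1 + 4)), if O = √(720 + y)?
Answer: 55*√3293 ≈ 3156.2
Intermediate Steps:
O = √3293 (O = √(720 + 2573) = √3293 ≈ 57.385)
O*(0 + (6 + 5)*(1 + 4)) = √3293*(0 + (6 + 5)*(1 + 4)) = √3293*(0 + 11*5) = √3293*(0 + 55) = √3293*55 = 55*√3293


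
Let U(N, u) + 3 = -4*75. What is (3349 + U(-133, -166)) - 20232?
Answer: -17186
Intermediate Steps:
U(N, u) = -303 (U(N, u) = -3 - 4*75 = -3 - 300 = -303)
(3349 + U(-133, -166)) - 20232 = (3349 - 303) - 20232 = 3046 - 20232 = -17186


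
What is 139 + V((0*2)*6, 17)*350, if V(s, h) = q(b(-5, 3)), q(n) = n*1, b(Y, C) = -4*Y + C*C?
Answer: 10289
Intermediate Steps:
b(Y, C) = C² - 4*Y (b(Y, C) = -4*Y + C² = C² - 4*Y)
q(n) = n
V(s, h) = 29 (V(s, h) = 3² - 4*(-5) = 9 + 20 = 29)
139 + V((0*2)*6, 17)*350 = 139 + 29*350 = 139 + 10150 = 10289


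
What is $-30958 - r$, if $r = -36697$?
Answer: $5739$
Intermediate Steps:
$-30958 - r = -30958 - -36697 = -30958 + 36697 = 5739$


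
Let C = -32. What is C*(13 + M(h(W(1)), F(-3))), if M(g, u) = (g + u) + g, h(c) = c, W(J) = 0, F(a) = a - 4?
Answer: -192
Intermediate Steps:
F(a) = -4 + a
M(g, u) = u + 2*g
C*(13 + M(h(W(1)), F(-3))) = -32*(13 + ((-4 - 3) + 2*0)) = -32*(13 + (-7 + 0)) = -32*(13 - 7) = -32*6 = -192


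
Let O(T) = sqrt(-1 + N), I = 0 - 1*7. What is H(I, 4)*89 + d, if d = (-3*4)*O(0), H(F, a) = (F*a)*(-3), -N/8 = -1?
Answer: 7476 - 12*sqrt(7) ≈ 7444.3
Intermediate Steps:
N = 8 (N = -8*(-1) = 8)
I = -7 (I = 0 - 7 = -7)
H(F, a) = -3*F*a
O(T) = sqrt(7) (O(T) = sqrt(-1 + 8) = sqrt(7))
d = -12*sqrt(7) (d = (-3*4)*sqrt(7) = -12*sqrt(7) ≈ -31.749)
H(I, 4)*89 + d = -3*(-7)*4*89 - 12*sqrt(7) = 84*89 - 12*sqrt(7) = 7476 - 12*sqrt(7)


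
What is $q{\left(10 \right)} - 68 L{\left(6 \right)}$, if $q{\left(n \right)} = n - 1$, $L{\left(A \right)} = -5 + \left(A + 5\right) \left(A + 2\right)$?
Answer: $-5635$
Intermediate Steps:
$L{\left(A \right)} = -5 + \left(2 + A\right) \left(5 + A\right)$ ($L{\left(A \right)} = -5 + \left(5 + A\right) \left(2 + A\right) = -5 + \left(2 + A\right) \left(5 + A\right)$)
$q{\left(n \right)} = -1 + n$
$q{\left(10 \right)} - 68 L{\left(6 \right)} = \left(-1 + 10\right) - 68 \left(5 + 6^{2} + 7 \cdot 6\right) = 9 - 68 \left(5 + 36 + 42\right) = 9 - 5644 = -5635$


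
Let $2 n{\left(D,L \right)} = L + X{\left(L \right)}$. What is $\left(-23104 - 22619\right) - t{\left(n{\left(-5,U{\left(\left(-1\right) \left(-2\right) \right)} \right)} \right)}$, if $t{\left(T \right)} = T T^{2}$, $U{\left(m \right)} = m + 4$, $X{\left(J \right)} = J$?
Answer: $-45939$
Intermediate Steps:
$U{\left(m \right)} = 4 + m$
$n{\left(D,L \right)} = L$ ($n{\left(D,L \right)} = \frac{L + L}{2} = \frac{2 L}{2} = L$)
$t{\left(T \right)} = T^{3}$
$\left(-23104 - 22619\right) - t{\left(n{\left(-5,U{\left(\left(-1\right) \left(-2\right) \right)} \right)} \right)} = \left(-23104 - 22619\right) - \left(4 - -2\right)^{3} = \left(-23104 - 22619\right) - \left(4 + 2\right)^{3} = -45723 - 6^{3} = -45723 - 216 = -45939$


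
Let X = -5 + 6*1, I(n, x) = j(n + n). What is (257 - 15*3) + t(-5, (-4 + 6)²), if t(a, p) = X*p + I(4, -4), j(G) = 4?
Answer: 220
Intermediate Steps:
I(n, x) = 4
X = 1 (X = -5 + 6 = 1)
t(a, p) = 4 + p (t(a, p) = 1*p + 4 = p + 4 = 4 + p)
(257 - 15*3) + t(-5, (-4 + 6)²) = (257 - 15*3) + (4 + (-4 + 6)²) = (257 - 45) + (4 + 2²) = 212 + (4 + 4) = 212 + 8 = 220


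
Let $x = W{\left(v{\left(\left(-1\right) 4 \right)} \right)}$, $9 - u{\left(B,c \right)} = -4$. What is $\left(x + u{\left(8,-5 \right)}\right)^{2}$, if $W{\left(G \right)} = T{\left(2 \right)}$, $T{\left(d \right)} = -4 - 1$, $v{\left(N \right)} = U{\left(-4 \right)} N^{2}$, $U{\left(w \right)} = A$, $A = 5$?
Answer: $64$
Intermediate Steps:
$U{\left(w \right)} = 5$
$u{\left(B,c \right)} = 13$ ($u{\left(B,c \right)} = 9 - -4 = 9 + 4 = 13$)
$v{\left(N \right)} = 5 N^{2}$
$T{\left(d \right)} = -5$
$W{\left(G \right)} = -5$
$x = -5$
$\left(x + u{\left(8,-5 \right)}\right)^{2} = \left(-5 + 13\right)^{2} = 8^{2} = 64$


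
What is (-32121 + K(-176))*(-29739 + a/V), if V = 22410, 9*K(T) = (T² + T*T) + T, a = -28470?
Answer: 187036352458/249 ≈ 7.5115e+8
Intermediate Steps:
K(T) = T/9 + 2*T²/9 (K(T) = ((T² + T*T) + T)/9 = ((T² + T²) + T)/9 = (2*T² + T)/9 = (T + 2*T²)/9 = T/9 + 2*T²/9)
(-32121 + K(-176))*(-29739 + a/V) = (-32121 + (⅑)*(-176)*(1 + 2*(-176)))*(-29739 - 28470/22410) = (-32121 + (⅑)*(-176)*(1 - 352))*(-29739 - 28470*1/22410) = (-32121 + (⅑)*(-176)*(-351))*(-29739 - 949/747) = (-32121 + 6864)*(-22215982/747) = -25257*(-22215982/747) = 187036352458/249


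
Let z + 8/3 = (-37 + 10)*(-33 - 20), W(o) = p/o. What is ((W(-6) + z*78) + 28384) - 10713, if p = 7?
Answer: 774479/6 ≈ 1.2908e+5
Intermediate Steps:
W(o) = 7/o
z = 4285/3 (z = -8/3 + (-37 + 10)*(-33 - 20) = -8/3 - 27*(-53) = -8/3 + 1431 = 4285/3 ≈ 1428.3)
((W(-6) + z*78) + 28384) - 10713 = ((7/(-6) + (4285/3)*78) + 28384) - 10713 = ((7*(-1/6) + 111410) + 28384) - 10713 = ((-7/6 + 111410) + 28384) - 10713 = (668453/6 + 28384) - 10713 = 838757/6 - 10713 = 774479/6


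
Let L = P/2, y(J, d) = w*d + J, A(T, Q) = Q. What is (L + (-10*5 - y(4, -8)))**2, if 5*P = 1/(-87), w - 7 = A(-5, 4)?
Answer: 874917241/756900 ≈ 1155.9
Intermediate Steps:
w = 11 (w = 7 + 4 = 11)
P = -1/435 (P = (1/5)/(-87) = (1/5)*(-1/87) = -1/435 ≈ -0.0022989)
y(J, d) = J + 11*d (y(J, d) = 11*d + J = J + 11*d)
L = -1/870 (L = -1/435/2 = -1/435*1/2 = -1/870 ≈ -0.0011494)
(L + (-10*5 - y(4, -8)))**2 = (-1/870 + (-10*5 - (4 + 11*(-8))))**2 = (-1/870 + (-50 - (4 - 88)))**2 = (-1/870 + (-50 - 1*(-84)))**2 = (-1/870 + (-50 + 84))**2 = (-1/870 + 34)**2 = (29579/870)**2 = 874917241/756900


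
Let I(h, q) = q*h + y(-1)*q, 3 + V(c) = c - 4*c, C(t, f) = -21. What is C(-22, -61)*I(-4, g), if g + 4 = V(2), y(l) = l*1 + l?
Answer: -1638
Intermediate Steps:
y(l) = 2*l (y(l) = l + l = 2*l)
V(c) = -3 - 3*c (V(c) = -3 + (c - 4*c) = -3 - 3*c)
g = -13 (g = -4 + (-3 - 3*2) = -4 + (-3 - 6) = -4 - 9 = -13)
I(h, q) = -2*q + h*q (I(h, q) = q*h + (2*(-1))*q = h*q - 2*q = -2*q + h*q)
C(-22, -61)*I(-4, g) = -(-273)*(-2 - 4) = -(-273)*(-6) = -21*78 = -1638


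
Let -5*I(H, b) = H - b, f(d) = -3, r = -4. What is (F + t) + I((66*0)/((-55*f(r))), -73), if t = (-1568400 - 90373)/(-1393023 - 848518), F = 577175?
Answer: 91107771757/157855 ≈ 5.7716e+5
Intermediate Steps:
t = 23363/31571 (t = -1658773/(-2241541) = -1658773*(-1/2241541) = 23363/31571 ≈ 0.74002)
I(H, b) = -H/5 + b/5 (I(H, b) = -(H - b)/5 = -H/5 + b/5)
(F + t) + I((66*0)/((-55*f(r))), -73) = (577175 + 23363/31571) + (-66*0/(5*((-55*(-3)))) + (⅕)*(-73)) = 18222015288/31571 + (-0/165 - 73/5) = 18222015288/31571 + (-⅕*0 - 73/5) = 18222015288/31571 + (0 - 73/5) = 18222015288/31571 - 73/5 = 91107771757/157855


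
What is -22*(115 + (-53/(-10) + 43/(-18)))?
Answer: -116732/45 ≈ -2594.0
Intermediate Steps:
-22*(115 + (-53/(-10) + 43/(-18))) = -22*(115 + (-53*(-⅒) + 43*(-1/18))) = -22*(115 + (53/10 - 43/18)) = -22*(115 + 131/45) = -22*5306/45 = -116732/45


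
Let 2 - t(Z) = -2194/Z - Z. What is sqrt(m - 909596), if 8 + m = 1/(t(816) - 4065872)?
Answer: 2*I*sqrt(625525127478473560614595)/1658540935 ≈ 953.73*I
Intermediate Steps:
t(Z) = 2 + Z + 2194/Z (t(Z) = 2 - (-2194/Z - Z) = 2 - (-Z - 2194/Z) = 2 + (Z + 2194/Z) = 2 + Z + 2194/Z)
m = -13268327888/1658540935 (m = -8 + 1/((2 + 816 + 2194/816) - 4065872) = -8 + 1/((2 + 816 + 2194*(1/816)) - 4065872) = -8 + 1/((2 + 816 + 1097/408) - 4065872) = -8 + 1/(334841/408 - 4065872) = -8 + 1/(-1658540935/408) = -8 - 408/1658540935 = -13268327888/1658540935 ≈ -8.0000)
sqrt(m - 909596) = sqrt(-13268327888/1658540935 - 909596) = sqrt(-1508615468640148/1658540935) = 2*I*sqrt(625525127478473560614595)/1658540935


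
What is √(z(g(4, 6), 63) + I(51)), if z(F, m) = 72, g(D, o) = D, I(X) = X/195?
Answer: √305305/65 ≈ 8.5007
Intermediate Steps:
I(X) = X/195 (I(X) = X*(1/195) = X/195)
√(z(g(4, 6), 63) + I(51)) = √(72 + (1/195)*51) = √(72 + 17/65) = √(4697/65) = √305305/65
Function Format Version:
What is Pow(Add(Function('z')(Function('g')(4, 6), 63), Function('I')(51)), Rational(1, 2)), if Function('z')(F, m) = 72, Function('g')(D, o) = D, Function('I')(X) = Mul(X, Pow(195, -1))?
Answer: Mul(Rational(1, 65), Pow(305305, Rational(1, 2))) ≈ 8.5007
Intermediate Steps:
Function('I')(X) = Mul(Rational(1, 195), X) (Function('I')(X) = Mul(X, Rational(1, 195)) = Mul(Rational(1, 195), X))
Pow(Add(Function('z')(Function('g')(4, 6), 63), Function('I')(51)), Rational(1, 2)) = Pow(Add(72, Mul(Rational(1, 195), 51)), Rational(1, 2)) = Pow(Add(72, Rational(17, 65)), Rational(1, 2)) = Pow(Rational(4697, 65), Rational(1, 2)) = Mul(Rational(1, 65), Pow(305305, Rational(1, 2)))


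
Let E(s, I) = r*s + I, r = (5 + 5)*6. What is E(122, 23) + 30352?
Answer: 37695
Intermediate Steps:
r = 60 (r = 10*6 = 60)
E(s, I) = I + 60*s (E(s, I) = 60*s + I = I + 60*s)
E(122, 23) + 30352 = (23 + 60*122) + 30352 = (23 + 7320) + 30352 = 7343 + 30352 = 37695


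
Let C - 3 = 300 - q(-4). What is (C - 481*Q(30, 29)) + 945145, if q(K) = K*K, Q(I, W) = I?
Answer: 931002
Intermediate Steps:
q(K) = K**2
C = 287 (C = 3 + (300 - 1*(-4)**2) = 3 + (300 - 1*16) = 3 + (300 - 16) = 3 + 284 = 287)
(C - 481*Q(30, 29)) + 945145 = (287 - 481*30) + 945145 = (287 - 14430) + 945145 = -14143 + 945145 = 931002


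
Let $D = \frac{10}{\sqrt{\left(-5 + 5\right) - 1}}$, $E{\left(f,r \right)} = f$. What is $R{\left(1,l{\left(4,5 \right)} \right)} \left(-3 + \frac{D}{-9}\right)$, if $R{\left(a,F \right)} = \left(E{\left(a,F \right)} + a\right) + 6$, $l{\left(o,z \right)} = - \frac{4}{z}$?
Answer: $-24 + \frac{80 i}{9} \approx -24.0 + 8.8889 i$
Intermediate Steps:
$D = - 10 i$ ($D = \frac{10}{\sqrt{0 - 1}} = \frac{10}{\sqrt{-1}} = \frac{10}{i} = 10 \left(- i\right) = - 10 i \approx - 10.0 i$)
$R{\left(a,F \right)} = 6 + 2 a$ ($R{\left(a,F \right)} = \left(a + a\right) + 6 = 2 a + 6 = 6 + 2 a$)
$R{\left(1,l{\left(4,5 \right)} \right)} \left(-3 + \frac{D}{-9}\right) = \left(6 + 2 \cdot 1\right) \left(-3 + \frac{\left(-10\right) i}{-9}\right) = \left(6 + 2\right) \left(-3 + - 10 i \left(- \frac{1}{9}\right)\right) = 8 \left(-3 + \frac{10 i}{9}\right) = -24 + \frac{80 i}{9}$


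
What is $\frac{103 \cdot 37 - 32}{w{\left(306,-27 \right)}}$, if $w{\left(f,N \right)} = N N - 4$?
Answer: $\frac{3779}{725} \approx 5.2124$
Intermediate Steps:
$w{\left(f,N \right)} = -4 + N^{2}$ ($w{\left(f,N \right)} = N^{2} - 4 = -4 + N^{2}$)
$\frac{103 \cdot 37 - 32}{w{\left(306,-27 \right)}} = \frac{103 \cdot 37 - 32}{-4 + \left(-27\right)^{2}} = \frac{3811 - 32}{-4 + 729} = \frac{3779}{725}$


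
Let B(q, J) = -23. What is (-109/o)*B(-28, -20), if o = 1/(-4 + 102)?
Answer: 245686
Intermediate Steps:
o = 1/98 ≈ 0.010204
(-109/o)*B(-28, -20) = -109/1/98*(-23) = -109*98*(-23) = -10682*(-23) = 245686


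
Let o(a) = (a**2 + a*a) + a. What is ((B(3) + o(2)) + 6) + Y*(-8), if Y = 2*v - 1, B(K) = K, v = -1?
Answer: 43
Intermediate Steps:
o(a) = a + 2*a**2 (o(a) = (a**2 + a**2) + a = 2*a**2 + a = a + 2*a**2)
Y = -3 (Y = 2*(-1) - 1 = -2 - 1 = -3)
((B(3) + o(2)) + 6) + Y*(-8) = ((3 + 2*(1 + 2*2)) + 6) - 3*(-8) = ((3 + 2*(1 + 4)) + 6) + 24 = ((3 + 2*5) + 6) + 24 = ((3 + 10) + 6) + 24 = (13 + 6) + 24 = 19 + 24 = 43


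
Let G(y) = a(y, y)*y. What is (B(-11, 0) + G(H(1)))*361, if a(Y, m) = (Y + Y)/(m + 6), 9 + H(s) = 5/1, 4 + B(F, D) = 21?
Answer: 11913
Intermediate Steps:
B(F, D) = 17 (B(F, D) = -4 + 21 = 17)
H(s) = -4 (H(s) = -9 + 5/1 = -9 + 5*1 = -9 + 5 = -4)
a(Y, m) = 2*Y/(6 + m) (a(Y, m) = (2*Y)/(6 + m) = 2*Y/(6 + m))
G(y) = 2*y**2/(6 + y) (G(y) = (2*y/(6 + y))*y = 2*y**2/(6 + y))
(B(-11, 0) + G(H(1)))*361 = (17 + 2*(-4)**2/(6 - 4))*361 = (17 + 2*16/2)*361 = (17 + 2*16*(1/2))*361 = (17 + 16)*361 = 33*361 = 11913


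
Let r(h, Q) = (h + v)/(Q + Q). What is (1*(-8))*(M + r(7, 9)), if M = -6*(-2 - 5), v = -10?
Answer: -1004/3 ≈ -334.67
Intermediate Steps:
r(h, Q) = (-10 + h)/(2*Q) (r(h, Q) = (h - 10)/(Q + Q) = (-10 + h)/((2*Q)) = (-10 + h)*(1/(2*Q)) = (-10 + h)/(2*Q))
M = 42 (M = -6*(-7) = 42)
(1*(-8))*(M + r(7, 9)) = (1*(-8))*(42 + (1/2)*(-10 + 7)/9) = -8*(42 + (1/2)*(1/9)*(-3)) = -8*(42 - 1/6) = -8*251/6 = -1004/3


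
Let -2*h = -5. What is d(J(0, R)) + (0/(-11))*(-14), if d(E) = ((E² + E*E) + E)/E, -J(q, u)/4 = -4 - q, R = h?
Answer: 33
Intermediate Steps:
h = 5/2 (h = -½*(-5) = 5/2 ≈ 2.5000)
R = 5/2 ≈ 2.5000
J(q, u) = 16 + 4*q (J(q, u) = -4*(-4 - q) = 16 + 4*q)
d(E) = (E + 2*E²)/E (d(E) = ((E² + E²) + E)/E = (2*E² + E)/E = (E + 2*E²)/E)
d(J(0, R)) + (0/(-11))*(-14) = (1 + 2*(16 + 4*0)) + (0/(-11))*(-14) = (1 + 2*(16 + 0)) + (0*(-1/11))*(-14) = (1 + 2*16) + 0*(-14) = (1 + 32) + 0 = 33 + 0 = 33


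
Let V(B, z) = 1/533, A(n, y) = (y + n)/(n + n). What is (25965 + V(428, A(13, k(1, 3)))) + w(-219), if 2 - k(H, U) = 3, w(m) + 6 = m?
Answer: 13719421/533 ≈ 25740.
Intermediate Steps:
w(m) = -6 + m
k(H, U) = -1 (k(H, U) = 2 - 1*3 = 2 - 3 = -1)
A(n, y) = (n + y)/(2*n) (A(n, y) = (n + y)/((2*n)) = (n + y)*(1/(2*n)) = (n + y)/(2*n))
V(B, z) = 1/533
(25965 + V(428, A(13, k(1, 3)))) + w(-219) = (25965 + 1/533) + (-6 - 219) = 13839346/533 - 225 = 13719421/533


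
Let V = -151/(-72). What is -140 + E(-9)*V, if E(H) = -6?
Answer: -1831/12 ≈ -152.58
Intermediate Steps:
V = 151/72 (V = -151*(-1/72) = 151/72 ≈ 2.0972)
-140 + E(-9)*V = -140 - 6*151/72 = -140 - 151/12 = -1831/12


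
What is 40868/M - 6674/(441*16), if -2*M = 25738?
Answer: -11007421/2670696 ≈ -4.1216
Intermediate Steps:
M = -12869 (M = -½*25738 = -12869)
40868/M - 6674/(441*16) = 40868/(-12869) - 6674/(441*16) = 40868*(-1/12869) - 6674/7056 = -2404/757 - 6674*1/7056 = -2404/757 - 3337/3528 = -11007421/2670696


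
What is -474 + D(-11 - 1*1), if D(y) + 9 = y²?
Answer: -339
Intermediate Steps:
D(y) = -9 + y²
-474 + D(-11 - 1*1) = -474 + (-9 + (-11 - 1*1)²) = -474 + (-9 + (-11 - 1)²) = -474 + (-9 + (-12)²) = -474 + (-9 + 144) = -474 + 135 = -339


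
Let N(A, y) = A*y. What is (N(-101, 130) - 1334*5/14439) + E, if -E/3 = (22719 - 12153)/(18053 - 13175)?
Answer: -51404517619/3912969 ≈ -13137.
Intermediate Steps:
E = -1761/271 (E = -3*(22719 - 12153)/(18053 - 13175) = -31698/4878 = -3*587/271 = -1761/271 ≈ -6.4982)
(N(-101, 130) - 1334*5/14439) + E = (-101*130 - 1334*5/14439) - 1761/271 = (-13130 - 6670/14439) - 1761/271 = -189590740/14439 - 1761/271 = -51404517619/3912969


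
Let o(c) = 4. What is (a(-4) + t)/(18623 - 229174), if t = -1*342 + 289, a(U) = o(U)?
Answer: 49/210551 ≈ 0.00023272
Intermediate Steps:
a(U) = 4
t = -53 (t = -342 + 289 = -53)
(a(-4) + t)/(18623 - 229174) = (4 - 53)/(18623 - 229174) = -49/(-210551) = -49*(-1/210551) = 49/210551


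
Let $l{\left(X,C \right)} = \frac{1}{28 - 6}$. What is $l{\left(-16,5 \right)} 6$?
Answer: $\frac{3}{11} \approx 0.27273$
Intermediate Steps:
$l{\left(X,C \right)} = \frac{1}{22}$
$l{\left(-16,5 \right)} 6 = \frac{1}{22} \cdot 6 = \frac{3}{11}$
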